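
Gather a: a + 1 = a + 1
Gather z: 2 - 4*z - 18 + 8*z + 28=4*z + 12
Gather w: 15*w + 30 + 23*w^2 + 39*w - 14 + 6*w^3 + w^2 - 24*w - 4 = 6*w^3 + 24*w^2 + 30*w + 12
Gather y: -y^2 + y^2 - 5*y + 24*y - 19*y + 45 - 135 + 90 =0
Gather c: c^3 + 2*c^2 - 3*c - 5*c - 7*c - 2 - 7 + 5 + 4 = c^3 + 2*c^2 - 15*c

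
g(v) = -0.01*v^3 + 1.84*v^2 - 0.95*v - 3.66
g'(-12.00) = -49.43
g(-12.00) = 289.98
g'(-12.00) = -49.43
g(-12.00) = 289.98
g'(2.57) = 8.31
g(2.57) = 5.88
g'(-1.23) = -5.52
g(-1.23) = 0.31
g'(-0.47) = -2.69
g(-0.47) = -2.81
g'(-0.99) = -4.62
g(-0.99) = -0.91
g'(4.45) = 14.83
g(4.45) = 27.67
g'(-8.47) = -34.27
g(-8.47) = 142.47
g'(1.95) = 6.11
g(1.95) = 1.41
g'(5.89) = 19.68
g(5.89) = 52.53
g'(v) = -0.03*v^2 + 3.68*v - 0.95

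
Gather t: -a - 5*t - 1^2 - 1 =-a - 5*t - 2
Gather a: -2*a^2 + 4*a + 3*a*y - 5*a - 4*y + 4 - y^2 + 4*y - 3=-2*a^2 + a*(3*y - 1) - y^2 + 1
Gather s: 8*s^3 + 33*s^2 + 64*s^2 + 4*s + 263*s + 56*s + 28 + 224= 8*s^3 + 97*s^2 + 323*s + 252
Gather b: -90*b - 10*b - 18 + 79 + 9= 70 - 100*b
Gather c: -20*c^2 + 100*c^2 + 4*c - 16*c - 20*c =80*c^2 - 32*c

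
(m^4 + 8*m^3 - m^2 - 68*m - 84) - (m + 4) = m^4 + 8*m^3 - m^2 - 69*m - 88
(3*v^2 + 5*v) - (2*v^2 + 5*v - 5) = v^2 + 5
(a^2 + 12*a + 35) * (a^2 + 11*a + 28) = a^4 + 23*a^3 + 195*a^2 + 721*a + 980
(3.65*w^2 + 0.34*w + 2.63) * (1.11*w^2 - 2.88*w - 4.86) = 4.0515*w^4 - 10.1346*w^3 - 15.7989*w^2 - 9.2268*w - 12.7818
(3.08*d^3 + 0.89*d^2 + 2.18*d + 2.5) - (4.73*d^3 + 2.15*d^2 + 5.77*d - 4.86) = -1.65*d^3 - 1.26*d^2 - 3.59*d + 7.36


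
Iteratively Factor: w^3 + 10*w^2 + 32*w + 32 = (w + 4)*(w^2 + 6*w + 8) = (w + 2)*(w + 4)*(w + 4)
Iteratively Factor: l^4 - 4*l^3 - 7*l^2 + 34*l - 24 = (l + 3)*(l^3 - 7*l^2 + 14*l - 8) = (l - 4)*(l + 3)*(l^2 - 3*l + 2) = (l - 4)*(l - 1)*(l + 3)*(l - 2)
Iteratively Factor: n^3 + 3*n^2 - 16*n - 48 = (n + 3)*(n^2 - 16) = (n + 3)*(n + 4)*(n - 4)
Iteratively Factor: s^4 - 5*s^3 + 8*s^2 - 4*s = (s - 2)*(s^3 - 3*s^2 + 2*s) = s*(s - 2)*(s^2 - 3*s + 2) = s*(s - 2)^2*(s - 1)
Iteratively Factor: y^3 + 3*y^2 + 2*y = (y + 2)*(y^2 + y) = y*(y + 2)*(y + 1)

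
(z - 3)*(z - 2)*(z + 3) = z^3 - 2*z^2 - 9*z + 18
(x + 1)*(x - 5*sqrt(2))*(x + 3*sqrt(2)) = x^3 - 2*sqrt(2)*x^2 + x^2 - 30*x - 2*sqrt(2)*x - 30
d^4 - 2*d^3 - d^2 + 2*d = d*(d - 2)*(d - 1)*(d + 1)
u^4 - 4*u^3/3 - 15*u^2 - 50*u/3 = u*(u - 5)*(u + 5/3)*(u + 2)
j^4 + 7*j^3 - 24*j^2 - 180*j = j*(j - 5)*(j + 6)^2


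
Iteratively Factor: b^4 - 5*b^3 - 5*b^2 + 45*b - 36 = (b - 1)*(b^3 - 4*b^2 - 9*b + 36) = (b - 1)*(b + 3)*(b^2 - 7*b + 12) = (b - 3)*(b - 1)*(b + 3)*(b - 4)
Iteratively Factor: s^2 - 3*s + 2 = (s - 2)*(s - 1)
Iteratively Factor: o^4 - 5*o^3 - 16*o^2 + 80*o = (o - 4)*(o^3 - o^2 - 20*o) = o*(o - 4)*(o^2 - o - 20) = o*(o - 4)*(o + 4)*(o - 5)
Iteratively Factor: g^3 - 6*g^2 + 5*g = (g - 1)*(g^2 - 5*g) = (g - 5)*(g - 1)*(g)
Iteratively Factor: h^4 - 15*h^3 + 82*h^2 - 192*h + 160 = (h - 2)*(h^3 - 13*h^2 + 56*h - 80) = (h - 4)*(h - 2)*(h^2 - 9*h + 20) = (h - 5)*(h - 4)*(h - 2)*(h - 4)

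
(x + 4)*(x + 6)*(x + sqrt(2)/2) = x^3 + sqrt(2)*x^2/2 + 10*x^2 + 5*sqrt(2)*x + 24*x + 12*sqrt(2)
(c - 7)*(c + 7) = c^2 - 49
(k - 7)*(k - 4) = k^2 - 11*k + 28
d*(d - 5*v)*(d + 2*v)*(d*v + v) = d^4*v - 3*d^3*v^2 + d^3*v - 10*d^2*v^3 - 3*d^2*v^2 - 10*d*v^3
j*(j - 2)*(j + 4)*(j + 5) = j^4 + 7*j^3 + 2*j^2 - 40*j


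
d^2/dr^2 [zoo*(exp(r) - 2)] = zoo*exp(r)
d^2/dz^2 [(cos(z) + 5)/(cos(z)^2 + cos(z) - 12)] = (-9*(1 - cos(2*z))^2*cos(z) - 19*(1 - cos(2*z))^2 - 661*cos(z) - 530*cos(2*z) - 93*cos(3*z) + 2*cos(5*z) + 162)/(4*(cos(z) - 3)^3*(cos(z) + 4)^3)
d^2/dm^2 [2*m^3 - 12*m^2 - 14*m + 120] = 12*m - 24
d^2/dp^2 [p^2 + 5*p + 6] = 2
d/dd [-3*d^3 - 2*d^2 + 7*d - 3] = -9*d^2 - 4*d + 7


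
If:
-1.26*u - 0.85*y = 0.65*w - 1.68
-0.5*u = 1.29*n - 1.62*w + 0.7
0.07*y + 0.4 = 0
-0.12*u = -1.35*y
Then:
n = 193.50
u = -64.29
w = 134.67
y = -5.71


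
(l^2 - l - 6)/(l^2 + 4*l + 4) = (l - 3)/(l + 2)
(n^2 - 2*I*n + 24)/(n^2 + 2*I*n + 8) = (n - 6*I)/(n - 2*I)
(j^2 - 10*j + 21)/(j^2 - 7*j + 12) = (j - 7)/(j - 4)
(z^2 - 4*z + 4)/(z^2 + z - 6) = (z - 2)/(z + 3)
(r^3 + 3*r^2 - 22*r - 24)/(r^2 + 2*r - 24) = r + 1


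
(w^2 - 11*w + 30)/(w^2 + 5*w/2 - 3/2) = 2*(w^2 - 11*w + 30)/(2*w^2 + 5*w - 3)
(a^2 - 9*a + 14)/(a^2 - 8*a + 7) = (a - 2)/(a - 1)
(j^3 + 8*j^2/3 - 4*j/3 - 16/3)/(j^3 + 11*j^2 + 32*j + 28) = (j - 4/3)/(j + 7)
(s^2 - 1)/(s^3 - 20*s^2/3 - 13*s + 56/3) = 3*(s + 1)/(3*s^2 - 17*s - 56)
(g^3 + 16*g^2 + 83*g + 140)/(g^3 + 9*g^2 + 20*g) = (g + 7)/g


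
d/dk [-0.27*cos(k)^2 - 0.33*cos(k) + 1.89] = (0.54*cos(k) + 0.33)*sin(k)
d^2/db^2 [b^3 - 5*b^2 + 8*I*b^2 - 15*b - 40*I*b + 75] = 6*b - 10 + 16*I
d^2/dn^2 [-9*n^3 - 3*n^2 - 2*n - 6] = -54*n - 6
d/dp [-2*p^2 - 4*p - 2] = -4*p - 4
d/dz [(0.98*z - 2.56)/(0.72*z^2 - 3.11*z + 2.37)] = (-0.7056*z^2 + 3.6864*z - 5.639)/(0.5184*z^4 - 4.4784*z^3 + 13.0849*z^2 - 14.7414*z + 5.6169)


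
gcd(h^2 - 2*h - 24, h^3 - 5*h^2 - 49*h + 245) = 1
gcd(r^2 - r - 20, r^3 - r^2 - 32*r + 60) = r - 5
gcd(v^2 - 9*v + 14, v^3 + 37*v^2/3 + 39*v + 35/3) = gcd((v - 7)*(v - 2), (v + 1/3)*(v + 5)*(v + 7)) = 1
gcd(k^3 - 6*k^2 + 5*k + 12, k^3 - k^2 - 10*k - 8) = k^2 - 3*k - 4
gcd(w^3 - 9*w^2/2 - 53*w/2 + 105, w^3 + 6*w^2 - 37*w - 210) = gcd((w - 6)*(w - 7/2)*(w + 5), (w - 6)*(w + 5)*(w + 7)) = w^2 - w - 30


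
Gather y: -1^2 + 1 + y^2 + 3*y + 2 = y^2 + 3*y + 2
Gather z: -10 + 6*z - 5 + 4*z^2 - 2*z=4*z^2 + 4*z - 15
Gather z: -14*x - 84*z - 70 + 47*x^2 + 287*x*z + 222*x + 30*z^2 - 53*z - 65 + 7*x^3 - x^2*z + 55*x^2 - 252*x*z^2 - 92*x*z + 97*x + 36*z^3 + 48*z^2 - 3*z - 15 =7*x^3 + 102*x^2 + 305*x + 36*z^3 + z^2*(78 - 252*x) + z*(-x^2 + 195*x - 140) - 150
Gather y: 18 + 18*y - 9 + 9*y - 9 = 27*y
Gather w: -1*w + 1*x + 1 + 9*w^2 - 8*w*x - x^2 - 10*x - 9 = 9*w^2 + w*(-8*x - 1) - x^2 - 9*x - 8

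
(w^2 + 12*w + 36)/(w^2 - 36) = (w + 6)/(w - 6)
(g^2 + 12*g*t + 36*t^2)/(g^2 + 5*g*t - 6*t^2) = (-g - 6*t)/(-g + t)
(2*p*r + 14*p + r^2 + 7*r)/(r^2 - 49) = (2*p + r)/(r - 7)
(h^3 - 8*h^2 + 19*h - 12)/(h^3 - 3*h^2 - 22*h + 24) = (h^2 - 7*h + 12)/(h^2 - 2*h - 24)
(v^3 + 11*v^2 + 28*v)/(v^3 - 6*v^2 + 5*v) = (v^2 + 11*v + 28)/(v^2 - 6*v + 5)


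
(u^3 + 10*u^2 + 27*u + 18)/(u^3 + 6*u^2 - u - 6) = (u + 3)/(u - 1)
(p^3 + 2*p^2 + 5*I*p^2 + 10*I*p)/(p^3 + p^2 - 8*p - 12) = p*(p + 5*I)/(p^2 - p - 6)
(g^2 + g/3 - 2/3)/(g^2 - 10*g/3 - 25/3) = (-3*g^2 - g + 2)/(-3*g^2 + 10*g + 25)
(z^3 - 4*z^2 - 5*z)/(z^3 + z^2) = (z - 5)/z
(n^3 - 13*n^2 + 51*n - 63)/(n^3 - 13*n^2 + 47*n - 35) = (n^2 - 6*n + 9)/(n^2 - 6*n + 5)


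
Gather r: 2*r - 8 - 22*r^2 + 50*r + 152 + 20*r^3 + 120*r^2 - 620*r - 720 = 20*r^3 + 98*r^2 - 568*r - 576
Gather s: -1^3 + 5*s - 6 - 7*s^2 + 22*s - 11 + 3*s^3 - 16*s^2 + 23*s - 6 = 3*s^3 - 23*s^2 + 50*s - 24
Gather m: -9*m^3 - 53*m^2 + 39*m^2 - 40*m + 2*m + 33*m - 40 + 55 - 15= -9*m^3 - 14*m^2 - 5*m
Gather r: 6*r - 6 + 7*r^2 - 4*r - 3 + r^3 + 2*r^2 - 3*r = r^3 + 9*r^2 - r - 9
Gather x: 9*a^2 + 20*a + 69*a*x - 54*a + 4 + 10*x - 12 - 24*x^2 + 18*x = 9*a^2 - 34*a - 24*x^2 + x*(69*a + 28) - 8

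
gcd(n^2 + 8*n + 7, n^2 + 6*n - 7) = n + 7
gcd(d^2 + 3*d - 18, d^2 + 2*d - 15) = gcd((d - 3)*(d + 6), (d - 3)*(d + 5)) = d - 3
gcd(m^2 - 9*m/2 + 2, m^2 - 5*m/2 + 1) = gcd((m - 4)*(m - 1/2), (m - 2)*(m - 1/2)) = m - 1/2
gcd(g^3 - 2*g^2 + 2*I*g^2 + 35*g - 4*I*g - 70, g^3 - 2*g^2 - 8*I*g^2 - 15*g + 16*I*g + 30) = g^2 + g*(-2 - 5*I) + 10*I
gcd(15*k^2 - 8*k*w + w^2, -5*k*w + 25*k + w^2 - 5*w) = -5*k + w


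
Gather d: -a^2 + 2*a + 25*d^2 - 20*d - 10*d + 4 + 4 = -a^2 + 2*a + 25*d^2 - 30*d + 8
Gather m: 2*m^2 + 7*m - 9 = 2*m^2 + 7*m - 9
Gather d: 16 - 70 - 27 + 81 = 0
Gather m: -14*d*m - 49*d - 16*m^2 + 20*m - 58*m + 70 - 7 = -49*d - 16*m^2 + m*(-14*d - 38) + 63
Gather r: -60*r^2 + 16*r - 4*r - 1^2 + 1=-60*r^2 + 12*r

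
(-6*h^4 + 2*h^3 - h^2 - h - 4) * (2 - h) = 6*h^5 - 14*h^4 + 5*h^3 - h^2 + 2*h - 8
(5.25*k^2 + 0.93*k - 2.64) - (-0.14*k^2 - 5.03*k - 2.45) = 5.39*k^2 + 5.96*k - 0.19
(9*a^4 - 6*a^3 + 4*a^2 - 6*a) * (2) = 18*a^4 - 12*a^3 + 8*a^2 - 12*a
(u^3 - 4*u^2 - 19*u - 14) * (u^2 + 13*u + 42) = u^5 + 9*u^4 - 29*u^3 - 429*u^2 - 980*u - 588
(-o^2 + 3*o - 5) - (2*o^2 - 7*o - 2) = -3*o^2 + 10*o - 3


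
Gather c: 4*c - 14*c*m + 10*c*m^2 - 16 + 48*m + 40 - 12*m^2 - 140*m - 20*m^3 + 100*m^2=c*(10*m^2 - 14*m + 4) - 20*m^3 + 88*m^2 - 92*m + 24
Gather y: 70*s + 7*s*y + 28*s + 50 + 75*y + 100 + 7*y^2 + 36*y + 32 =98*s + 7*y^2 + y*(7*s + 111) + 182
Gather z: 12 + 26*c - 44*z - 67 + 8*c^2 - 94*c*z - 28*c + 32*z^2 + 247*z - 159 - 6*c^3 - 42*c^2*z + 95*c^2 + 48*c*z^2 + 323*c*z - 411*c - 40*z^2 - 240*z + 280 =-6*c^3 + 103*c^2 - 413*c + z^2*(48*c - 8) + z*(-42*c^2 + 229*c - 37) + 66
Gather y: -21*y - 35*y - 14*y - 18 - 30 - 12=-70*y - 60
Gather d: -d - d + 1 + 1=2 - 2*d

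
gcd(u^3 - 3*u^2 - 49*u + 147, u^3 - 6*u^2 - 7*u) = u - 7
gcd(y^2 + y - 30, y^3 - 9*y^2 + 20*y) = y - 5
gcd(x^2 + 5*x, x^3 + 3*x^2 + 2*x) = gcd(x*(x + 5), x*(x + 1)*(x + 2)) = x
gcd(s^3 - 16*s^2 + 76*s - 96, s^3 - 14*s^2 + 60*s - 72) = s^2 - 8*s + 12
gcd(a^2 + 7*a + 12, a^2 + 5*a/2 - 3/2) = a + 3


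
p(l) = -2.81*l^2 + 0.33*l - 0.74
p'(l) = 0.33 - 5.62*l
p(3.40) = -32.10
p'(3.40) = -18.78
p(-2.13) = -14.19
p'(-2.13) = 12.30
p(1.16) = -4.14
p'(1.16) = -6.19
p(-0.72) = -2.43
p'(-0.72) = 4.38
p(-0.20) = -0.92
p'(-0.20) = 1.45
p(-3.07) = -28.24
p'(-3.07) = 17.58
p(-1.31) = -5.99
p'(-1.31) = 7.69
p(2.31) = -14.97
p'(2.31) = -12.65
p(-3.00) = -27.02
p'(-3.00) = 17.19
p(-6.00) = -103.88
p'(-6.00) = 34.05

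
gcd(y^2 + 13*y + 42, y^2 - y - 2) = 1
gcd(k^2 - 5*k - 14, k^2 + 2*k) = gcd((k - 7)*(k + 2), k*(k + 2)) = k + 2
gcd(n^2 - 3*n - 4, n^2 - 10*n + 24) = n - 4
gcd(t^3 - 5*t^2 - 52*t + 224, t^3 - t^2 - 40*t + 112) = t^2 + 3*t - 28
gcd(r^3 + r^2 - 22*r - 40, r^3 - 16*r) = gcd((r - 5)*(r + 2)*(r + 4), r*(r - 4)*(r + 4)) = r + 4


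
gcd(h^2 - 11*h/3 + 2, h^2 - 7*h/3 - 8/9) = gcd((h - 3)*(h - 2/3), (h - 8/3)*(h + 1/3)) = 1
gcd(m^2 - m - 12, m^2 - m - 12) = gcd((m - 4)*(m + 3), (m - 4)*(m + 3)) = m^2 - m - 12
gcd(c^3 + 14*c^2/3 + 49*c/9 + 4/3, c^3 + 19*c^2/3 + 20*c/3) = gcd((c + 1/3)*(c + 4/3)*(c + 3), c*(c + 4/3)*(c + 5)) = c + 4/3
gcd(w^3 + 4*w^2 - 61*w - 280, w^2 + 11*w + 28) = w + 7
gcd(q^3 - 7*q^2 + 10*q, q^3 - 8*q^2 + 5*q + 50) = q - 5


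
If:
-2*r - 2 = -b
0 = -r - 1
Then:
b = 0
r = -1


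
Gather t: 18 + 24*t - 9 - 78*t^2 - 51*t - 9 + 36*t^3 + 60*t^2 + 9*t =36*t^3 - 18*t^2 - 18*t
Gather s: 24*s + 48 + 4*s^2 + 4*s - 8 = 4*s^2 + 28*s + 40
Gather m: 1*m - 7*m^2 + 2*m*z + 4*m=-7*m^2 + m*(2*z + 5)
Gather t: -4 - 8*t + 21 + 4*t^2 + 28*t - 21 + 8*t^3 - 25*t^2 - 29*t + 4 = 8*t^3 - 21*t^2 - 9*t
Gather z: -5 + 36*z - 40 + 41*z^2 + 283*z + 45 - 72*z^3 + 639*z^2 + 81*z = -72*z^3 + 680*z^2 + 400*z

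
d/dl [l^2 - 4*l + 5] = 2*l - 4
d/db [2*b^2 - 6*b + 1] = 4*b - 6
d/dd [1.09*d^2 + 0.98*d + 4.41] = 2.18*d + 0.98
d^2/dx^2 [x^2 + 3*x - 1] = 2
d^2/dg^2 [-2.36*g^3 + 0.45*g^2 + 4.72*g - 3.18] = 0.9 - 14.16*g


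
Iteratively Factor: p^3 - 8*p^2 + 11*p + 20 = (p - 4)*(p^2 - 4*p - 5) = (p - 5)*(p - 4)*(p + 1)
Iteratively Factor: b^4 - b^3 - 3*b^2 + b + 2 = (b - 2)*(b^3 + b^2 - b - 1) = (b - 2)*(b + 1)*(b^2 - 1) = (b - 2)*(b + 1)^2*(b - 1)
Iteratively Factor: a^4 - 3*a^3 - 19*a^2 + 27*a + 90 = (a - 3)*(a^3 - 19*a - 30) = (a - 3)*(a + 3)*(a^2 - 3*a - 10) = (a - 3)*(a + 2)*(a + 3)*(a - 5)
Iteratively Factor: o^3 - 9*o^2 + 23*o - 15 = (o - 1)*(o^2 - 8*o + 15) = (o - 5)*(o - 1)*(o - 3)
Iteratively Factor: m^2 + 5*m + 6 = (m + 3)*(m + 2)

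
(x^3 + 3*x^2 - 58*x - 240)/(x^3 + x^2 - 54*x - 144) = (x + 5)/(x + 3)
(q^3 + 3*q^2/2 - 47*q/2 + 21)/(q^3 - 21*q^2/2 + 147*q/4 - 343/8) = 4*(q^2 + 5*q - 6)/(4*q^2 - 28*q + 49)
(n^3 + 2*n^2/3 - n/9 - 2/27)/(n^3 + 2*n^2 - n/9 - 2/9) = (n + 2/3)/(n + 2)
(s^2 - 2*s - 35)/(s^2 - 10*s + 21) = (s + 5)/(s - 3)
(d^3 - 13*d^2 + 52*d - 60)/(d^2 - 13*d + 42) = (d^2 - 7*d + 10)/(d - 7)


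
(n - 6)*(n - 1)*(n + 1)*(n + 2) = n^4 - 4*n^3 - 13*n^2 + 4*n + 12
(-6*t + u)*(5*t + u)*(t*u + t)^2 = -30*t^4*u^2 - 60*t^4*u - 30*t^4 - t^3*u^3 - 2*t^3*u^2 - t^3*u + t^2*u^4 + 2*t^2*u^3 + t^2*u^2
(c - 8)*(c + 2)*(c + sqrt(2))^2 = c^4 - 6*c^3 + 2*sqrt(2)*c^3 - 12*sqrt(2)*c^2 - 14*c^2 - 32*sqrt(2)*c - 12*c - 32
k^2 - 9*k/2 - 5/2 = (k - 5)*(k + 1/2)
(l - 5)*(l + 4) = l^2 - l - 20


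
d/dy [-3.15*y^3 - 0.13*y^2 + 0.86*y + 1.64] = -9.45*y^2 - 0.26*y + 0.86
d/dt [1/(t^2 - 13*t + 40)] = (13 - 2*t)/(t^2 - 13*t + 40)^2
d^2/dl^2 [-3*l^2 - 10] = -6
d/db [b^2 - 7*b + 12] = 2*b - 7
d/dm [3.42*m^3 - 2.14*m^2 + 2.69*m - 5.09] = 10.26*m^2 - 4.28*m + 2.69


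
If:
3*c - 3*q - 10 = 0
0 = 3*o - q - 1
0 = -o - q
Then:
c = 37/12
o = 1/4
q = -1/4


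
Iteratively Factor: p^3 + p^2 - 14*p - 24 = (p - 4)*(p^2 + 5*p + 6) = (p - 4)*(p + 2)*(p + 3)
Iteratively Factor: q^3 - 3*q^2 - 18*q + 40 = (q + 4)*(q^2 - 7*q + 10) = (q - 2)*(q + 4)*(q - 5)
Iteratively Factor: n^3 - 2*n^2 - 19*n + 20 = (n - 5)*(n^2 + 3*n - 4) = (n - 5)*(n + 4)*(n - 1)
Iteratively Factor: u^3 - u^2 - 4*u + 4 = (u - 2)*(u^2 + u - 2) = (u - 2)*(u + 2)*(u - 1)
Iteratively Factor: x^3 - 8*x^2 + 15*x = (x - 5)*(x^2 - 3*x) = x*(x - 5)*(x - 3)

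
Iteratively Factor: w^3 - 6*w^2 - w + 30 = (w - 3)*(w^2 - 3*w - 10) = (w - 5)*(w - 3)*(w + 2)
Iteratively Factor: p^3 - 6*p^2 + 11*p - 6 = (p - 1)*(p^2 - 5*p + 6) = (p - 3)*(p - 1)*(p - 2)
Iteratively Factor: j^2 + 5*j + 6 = (j + 3)*(j + 2)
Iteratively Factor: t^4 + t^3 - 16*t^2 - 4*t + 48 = (t + 2)*(t^3 - t^2 - 14*t + 24) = (t - 2)*(t + 2)*(t^2 + t - 12) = (t - 3)*(t - 2)*(t + 2)*(t + 4)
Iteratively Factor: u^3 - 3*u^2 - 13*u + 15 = (u + 3)*(u^2 - 6*u + 5) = (u - 5)*(u + 3)*(u - 1)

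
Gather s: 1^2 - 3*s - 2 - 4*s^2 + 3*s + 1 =-4*s^2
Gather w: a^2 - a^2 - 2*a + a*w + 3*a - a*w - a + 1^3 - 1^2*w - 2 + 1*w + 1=0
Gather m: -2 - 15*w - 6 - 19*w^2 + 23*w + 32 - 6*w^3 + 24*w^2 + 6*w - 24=-6*w^3 + 5*w^2 + 14*w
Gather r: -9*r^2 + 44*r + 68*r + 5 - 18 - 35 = -9*r^2 + 112*r - 48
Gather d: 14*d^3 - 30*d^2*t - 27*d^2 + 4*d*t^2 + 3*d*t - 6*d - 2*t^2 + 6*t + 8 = 14*d^3 + d^2*(-30*t - 27) + d*(4*t^2 + 3*t - 6) - 2*t^2 + 6*t + 8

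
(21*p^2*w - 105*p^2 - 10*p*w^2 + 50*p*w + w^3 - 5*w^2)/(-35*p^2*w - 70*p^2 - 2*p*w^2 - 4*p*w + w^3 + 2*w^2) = (-3*p*w + 15*p + w^2 - 5*w)/(5*p*w + 10*p + w^2 + 2*w)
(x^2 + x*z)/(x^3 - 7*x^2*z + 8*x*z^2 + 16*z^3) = x/(x^2 - 8*x*z + 16*z^2)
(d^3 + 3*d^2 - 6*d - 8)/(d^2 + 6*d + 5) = (d^2 + 2*d - 8)/(d + 5)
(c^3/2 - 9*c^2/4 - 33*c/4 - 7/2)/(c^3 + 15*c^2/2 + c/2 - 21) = (2*c^2 - 13*c - 7)/(2*(2*c^2 + 11*c - 21))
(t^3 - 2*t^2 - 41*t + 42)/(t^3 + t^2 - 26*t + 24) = (t - 7)/(t - 4)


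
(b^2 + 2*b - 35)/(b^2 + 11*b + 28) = (b - 5)/(b + 4)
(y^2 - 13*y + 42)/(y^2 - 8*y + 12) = (y - 7)/(y - 2)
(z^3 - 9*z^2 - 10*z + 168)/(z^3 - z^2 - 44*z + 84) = (z^2 - 3*z - 28)/(z^2 + 5*z - 14)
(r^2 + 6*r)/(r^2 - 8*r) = (r + 6)/(r - 8)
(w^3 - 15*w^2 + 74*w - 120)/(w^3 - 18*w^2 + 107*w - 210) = (w - 4)/(w - 7)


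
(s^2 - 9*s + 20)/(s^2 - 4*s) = (s - 5)/s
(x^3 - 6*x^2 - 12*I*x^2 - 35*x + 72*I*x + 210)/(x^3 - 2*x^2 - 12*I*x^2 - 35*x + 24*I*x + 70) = (x - 6)/(x - 2)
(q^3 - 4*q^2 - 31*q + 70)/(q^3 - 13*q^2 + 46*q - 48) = (q^2 - 2*q - 35)/(q^2 - 11*q + 24)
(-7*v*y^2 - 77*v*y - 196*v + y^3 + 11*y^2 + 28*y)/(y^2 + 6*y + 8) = (-7*v*y - 49*v + y^2 + 7*y)/(y + 2)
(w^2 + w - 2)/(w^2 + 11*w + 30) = (w^2 + w - 2)/(w^2 + 11*w + 30)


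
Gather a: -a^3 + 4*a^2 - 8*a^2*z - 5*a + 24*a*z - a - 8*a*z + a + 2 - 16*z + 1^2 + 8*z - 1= -a^3 + a^2*(4 - 8*z) + a*(16*z - 5) - 8*z + 2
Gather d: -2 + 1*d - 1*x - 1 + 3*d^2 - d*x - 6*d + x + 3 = 3*d^2 + d*(-x - 5)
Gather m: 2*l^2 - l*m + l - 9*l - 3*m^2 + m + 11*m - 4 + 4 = 2*l^2 - 8*l - 3*m^2 + m*(12 - l)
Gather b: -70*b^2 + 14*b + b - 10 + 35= -70*b^2 + 15*b + 25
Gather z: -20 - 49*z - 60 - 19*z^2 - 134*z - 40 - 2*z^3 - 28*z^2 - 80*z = -2*z^3 - 47*z^2 - 263*z - 120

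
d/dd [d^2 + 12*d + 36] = 2*d + 12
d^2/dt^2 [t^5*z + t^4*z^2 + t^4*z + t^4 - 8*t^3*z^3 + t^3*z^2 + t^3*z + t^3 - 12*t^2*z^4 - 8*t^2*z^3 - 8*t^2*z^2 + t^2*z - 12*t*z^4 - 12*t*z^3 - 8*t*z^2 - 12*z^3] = 20*t^3*z + 12*t^2*z^2 + 12*t^2*z + 12*t^2 - 48*t*z^3 + 6*t*z^2 + 6*t*z + 6*t - 24*z^4 - 16*z^3 - 16*z^2 + 2*z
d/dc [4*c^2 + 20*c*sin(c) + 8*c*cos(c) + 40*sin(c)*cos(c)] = -8*c*sin(c) + 20*c*cos(c) + 8*c + 20*sin(c) + 8*cos(c) + 40*cos(2*c)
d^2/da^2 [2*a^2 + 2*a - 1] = 4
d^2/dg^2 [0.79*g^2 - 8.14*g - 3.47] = 1.58000000000000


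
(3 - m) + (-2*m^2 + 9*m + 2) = -2*m^2 + 8*m + 5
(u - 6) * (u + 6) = u^2 - 36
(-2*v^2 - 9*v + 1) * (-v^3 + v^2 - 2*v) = 2*v^5 + 7*v^4 - 6*v^3 + 19*v^2 - 2*v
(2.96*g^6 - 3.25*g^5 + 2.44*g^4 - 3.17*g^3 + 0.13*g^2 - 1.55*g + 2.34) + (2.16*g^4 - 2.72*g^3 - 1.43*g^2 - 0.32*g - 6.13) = 2.96*g^6 - 3.25*g^5 + 4.6*g^4 - 5.89*g^3 - 1.3*g^2 - 1.87*g - 3.79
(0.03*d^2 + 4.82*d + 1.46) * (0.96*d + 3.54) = 0.0288*d^3 + 4.7334*d^2 + 18.4644*d + 5.1684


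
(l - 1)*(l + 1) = l^2 - 1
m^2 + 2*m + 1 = (m + 1)^2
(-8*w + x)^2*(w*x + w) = 64*w^3*x + 64*w^3 - 16*w^2*x^2 - 16*w^2*x + w*x^3 + w*x^2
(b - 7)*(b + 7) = b^2 - 49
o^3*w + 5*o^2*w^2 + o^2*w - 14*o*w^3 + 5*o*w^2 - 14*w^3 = (o - 2*w)*(o + 7*w)*(o*w + w)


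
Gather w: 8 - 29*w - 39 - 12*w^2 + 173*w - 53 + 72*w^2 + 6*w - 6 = 60*w^2 + 150*w - 90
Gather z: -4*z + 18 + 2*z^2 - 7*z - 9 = 2*z^2 - 11*z + 9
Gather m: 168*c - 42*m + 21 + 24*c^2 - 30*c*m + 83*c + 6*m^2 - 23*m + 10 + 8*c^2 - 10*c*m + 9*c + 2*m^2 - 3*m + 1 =32*c^2 + 260*c + 8*m^2 + m*(-40*c - 68) + 32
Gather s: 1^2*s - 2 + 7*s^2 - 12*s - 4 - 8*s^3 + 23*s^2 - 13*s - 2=-8*s^3 + 30*s^2 - 24*s - 8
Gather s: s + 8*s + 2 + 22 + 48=9*s + 72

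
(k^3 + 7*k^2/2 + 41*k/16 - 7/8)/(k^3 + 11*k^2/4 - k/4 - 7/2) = (k - 1/4)/(k - 1)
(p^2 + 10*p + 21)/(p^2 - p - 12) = (p + 7)/(p - 4)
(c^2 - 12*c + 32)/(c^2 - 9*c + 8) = (c - 4)/(c - 1)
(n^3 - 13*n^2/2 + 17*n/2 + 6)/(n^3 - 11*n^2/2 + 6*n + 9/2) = (n - 4)/(n - 3)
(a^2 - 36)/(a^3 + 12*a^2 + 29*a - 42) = (a - 6)/(a^2 + 6*a - 7)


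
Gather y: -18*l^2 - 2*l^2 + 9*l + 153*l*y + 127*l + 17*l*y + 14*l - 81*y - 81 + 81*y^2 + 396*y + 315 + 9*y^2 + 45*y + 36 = -20*l^2 + 150*l + 90*y^2 + y*(170*l + 360) + 270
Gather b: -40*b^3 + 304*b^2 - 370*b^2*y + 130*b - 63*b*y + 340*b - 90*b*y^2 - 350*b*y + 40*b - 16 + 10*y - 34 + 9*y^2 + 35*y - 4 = -40*b^3 + b^2*(304 - 370*y) + b*(-90*y^2 - 413*y + 510) + 9*y^2 + 45*y - 54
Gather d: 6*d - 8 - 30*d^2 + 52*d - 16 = -30*d^2 + 58*d - 24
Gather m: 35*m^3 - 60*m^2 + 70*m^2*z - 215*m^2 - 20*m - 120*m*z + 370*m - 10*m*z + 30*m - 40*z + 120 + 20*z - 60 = 35*m^3 + m^2*(70*z - 275) + m*(380 - 130*z) - 20*z + 60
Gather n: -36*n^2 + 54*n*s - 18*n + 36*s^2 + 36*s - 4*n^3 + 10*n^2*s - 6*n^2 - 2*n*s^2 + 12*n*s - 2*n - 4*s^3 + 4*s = -4*n^3 + n^2*(10*s - 42) + n*(-2*s^2 + 66*s - 20) - 4*s^3 + 36*s^2 + 40*s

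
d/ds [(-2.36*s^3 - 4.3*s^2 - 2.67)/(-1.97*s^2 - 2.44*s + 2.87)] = (4.6492*s^4 + 11.5168*s^3 - 9.8276*s^2 - 35.2018*s - 6.5148)/(3.8809*s^4 + 9.6136*s^3 - 5.3542*s^2 - 14.0056*s + 8.2369)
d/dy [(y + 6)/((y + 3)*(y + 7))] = (-y^2 - 12*y - 39)/(y^4 + 20*y^3 + 142*y^2 + 420*y + 441)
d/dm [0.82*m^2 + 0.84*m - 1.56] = 1.64*m + 0.84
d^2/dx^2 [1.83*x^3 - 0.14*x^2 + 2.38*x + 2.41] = 10.98*x - 0.28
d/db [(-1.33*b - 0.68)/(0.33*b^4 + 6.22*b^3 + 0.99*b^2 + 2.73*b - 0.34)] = (1.3167*b^4 + 17.4428*b^3 + 14.0055*b^2 + 1.3464*b + 2.3086)/(0.1089*b^8 + 4.1052*b^7 + 39.3418*b^6 + 14.1174*b^5 + 34.7169*b^4 + 1.1758*b^3 + 6.7797*b^2 - 1.8564*b + 0.1156)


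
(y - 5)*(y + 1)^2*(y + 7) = y^4 + 4*y^3 - 30*y^2 - 68*y - 35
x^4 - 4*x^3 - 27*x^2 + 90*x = x*(x - 6)*(x - 3)*(x + 5)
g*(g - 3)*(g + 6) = g^3 + 3*g^2 - 18*g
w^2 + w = w*(w + 1)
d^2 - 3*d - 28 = (d - 7)*(d + 4)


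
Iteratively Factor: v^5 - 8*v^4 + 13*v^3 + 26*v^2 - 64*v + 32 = (v + 2)*(v^4 - 10*v^3 + 33*v^2 - 40*v + 16) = (v - 4)*(v + 2)*(v^3 - 6*v^2 + 9*v - 4) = (v - 4)*(v - 1)*(v + 2)*(v^2 - 5*v + 4) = (v - 4)*(v - 1)^2*(v + 2)*(v - 4)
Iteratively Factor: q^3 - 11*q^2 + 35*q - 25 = (q - 5)*(q^2 - 6*q + 5) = (q - 5)^2*(q - 1)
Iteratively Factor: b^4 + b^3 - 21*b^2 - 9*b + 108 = (b - 3)*(b^3 + 4*b^2 - 9*b - 36) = (b - 3)*(b + 4)*(b^2 - 9) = (b - 3)*(b + 3)*(b + 4)*(b - 3)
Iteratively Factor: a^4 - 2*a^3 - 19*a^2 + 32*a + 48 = (a - 4)*(a^3 + 2*a^2 - 11*a - 12) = (a - 4)*(a - 3)*(a^2 + 5*a + 4) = (a - 4)*(a - 3)*(a + 4)*(a + 1)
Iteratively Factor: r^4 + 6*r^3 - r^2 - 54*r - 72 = (r + 4)*(r^3 + 2*r^2 - 9*r - 18) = (r - 3)*(r + 4)*(r^2 + 5*r + 6) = (r - 3)*(r + 2)*(r + 4)*(r + 3)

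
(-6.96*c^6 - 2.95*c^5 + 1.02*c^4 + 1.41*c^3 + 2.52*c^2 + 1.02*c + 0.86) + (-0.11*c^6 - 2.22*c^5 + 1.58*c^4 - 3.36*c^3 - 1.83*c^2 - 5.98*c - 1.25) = -7.07*c^6 - 5.17*c^5 + 2.6*c^4 - 1.95*c^3 + 0.69*c^2 - 4.96*c - 0.39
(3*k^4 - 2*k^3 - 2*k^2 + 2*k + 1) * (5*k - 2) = 15*k^5 - 16*k^4 - 6*k^3 + 14*k^2 + k - 2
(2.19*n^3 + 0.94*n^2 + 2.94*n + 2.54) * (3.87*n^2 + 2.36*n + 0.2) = 8.4753*n^5 + 8.8062*n^4 + 14.0342*n^3 + 16.9562*n^2 + 6.5824*n + 0.508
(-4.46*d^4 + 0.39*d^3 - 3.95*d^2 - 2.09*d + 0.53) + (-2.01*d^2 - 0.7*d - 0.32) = -4.46*d^4 + 0.39*d^3 - 5.96*d^2 - 2.79*d + 0.21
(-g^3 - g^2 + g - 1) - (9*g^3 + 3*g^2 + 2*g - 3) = -10*g^3 - 4*g^2 - g + 2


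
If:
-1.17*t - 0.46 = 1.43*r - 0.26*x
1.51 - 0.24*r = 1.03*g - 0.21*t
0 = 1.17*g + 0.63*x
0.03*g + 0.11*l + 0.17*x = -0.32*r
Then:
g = -0.538461538461538*x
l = -4.92044867883794*x - 8.36082038766603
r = 1.21063500258131*x + 2.8740320082602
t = -1.25744278093271*x - 3.90586818103597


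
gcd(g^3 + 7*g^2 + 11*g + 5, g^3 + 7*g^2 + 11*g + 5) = g^3 + 7*g^2 + 11*g + 5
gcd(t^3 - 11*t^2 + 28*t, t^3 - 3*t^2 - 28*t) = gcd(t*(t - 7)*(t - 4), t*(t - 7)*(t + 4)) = t^2 - 7*t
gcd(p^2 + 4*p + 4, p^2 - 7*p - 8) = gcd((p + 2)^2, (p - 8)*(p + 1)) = 1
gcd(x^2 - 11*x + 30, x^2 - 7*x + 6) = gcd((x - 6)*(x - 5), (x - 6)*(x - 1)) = x - 6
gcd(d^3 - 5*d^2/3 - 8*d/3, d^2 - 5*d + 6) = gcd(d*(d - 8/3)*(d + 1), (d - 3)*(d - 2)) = 1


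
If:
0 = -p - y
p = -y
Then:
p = -y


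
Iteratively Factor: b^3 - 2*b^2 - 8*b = (b + 2)*(b^2 - 4*b) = b*(b + 2)*(b - 4)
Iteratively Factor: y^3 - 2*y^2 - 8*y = (y)*(y^2 - 2*y - 8) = y*(y + 2)*(y - 4)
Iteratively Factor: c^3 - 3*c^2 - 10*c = (c + 2)*(c^2 - 5*c) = c*(c + 2)*(c - 5)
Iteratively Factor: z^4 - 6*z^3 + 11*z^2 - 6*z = (z - 3)*(z^3 - 3*z^2 + 2*z) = (z - 3)*(z - 2)*(z^2 - z) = (z - 3)*(z - 2)*(z - 1)*(z)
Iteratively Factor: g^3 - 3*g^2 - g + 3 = (g - 1)*(g^2 - 2*g - 3) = (g - 1)*(g + 1)*(g - 3)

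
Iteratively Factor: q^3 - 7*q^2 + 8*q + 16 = (q - 4)*(q^2 - 3*q - 4) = (q - 4)*(q + 1)*(q - 4)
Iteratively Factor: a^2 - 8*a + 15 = (a - 3)*(a - 5)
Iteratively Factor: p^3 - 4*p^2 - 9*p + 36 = (p + 3)*(p^2 - 7*p + 12) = (p - 3)*(p + 3)*(p - 4)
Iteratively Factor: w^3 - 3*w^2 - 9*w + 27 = (w - 3)*(w^2 - 9) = (w - 3)*(w + 3)*(w - 3)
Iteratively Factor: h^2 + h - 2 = (h + 2)*(h - 1)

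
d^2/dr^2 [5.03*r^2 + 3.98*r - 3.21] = 10.0600000000000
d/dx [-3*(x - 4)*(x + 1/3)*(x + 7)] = -9*x^2 - 20*x + 81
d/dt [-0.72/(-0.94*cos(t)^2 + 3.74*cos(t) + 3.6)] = (1.3536*cos(t) - 2.6928)*sin(t)/(-0.94*cos(t)^2 + 3.74*cos(t) + 3.6)^2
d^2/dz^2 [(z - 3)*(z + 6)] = 2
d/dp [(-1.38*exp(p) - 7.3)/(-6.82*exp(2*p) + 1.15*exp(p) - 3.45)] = (-9.4116*exp(2*p) - 99.572*exp(p) + 13.156)*exp(p)/(46.5124*exp(4*p) - 15.686*exp(3*p) + 48.3805*exp(2*p) - 7.935*exp(p) + 11.9025)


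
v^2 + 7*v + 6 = (v + 1)*(v + 6)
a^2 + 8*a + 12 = (a + 2)*(a + 6)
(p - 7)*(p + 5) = p^2 - 2*p - 35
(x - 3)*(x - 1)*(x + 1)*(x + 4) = x^4 + x^3 - 13*x^2 - x + 12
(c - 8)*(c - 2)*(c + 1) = c^3 - 9*c^2 + 6*c + 16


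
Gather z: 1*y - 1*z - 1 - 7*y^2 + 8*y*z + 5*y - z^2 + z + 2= -7*y^2 + 8*y*z + 6*y - z^2 + 1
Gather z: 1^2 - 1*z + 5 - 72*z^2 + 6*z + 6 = -72*z^2 + 5*z + 12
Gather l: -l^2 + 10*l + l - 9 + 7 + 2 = -l^2 + 11*l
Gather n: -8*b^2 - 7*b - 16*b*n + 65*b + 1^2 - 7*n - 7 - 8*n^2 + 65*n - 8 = -8*b^2 + 58*b - 8*n^2 + n*(58 - 16*b) - 14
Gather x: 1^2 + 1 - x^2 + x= -x^2 + x + 2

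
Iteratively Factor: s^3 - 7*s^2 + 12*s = (s - 4)*(s^2 - 3*s) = s*(s - 4)*(s - 3)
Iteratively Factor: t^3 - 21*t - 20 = (t + 1)*(t^2 - t - 20) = (t + 1)*(t + 4)*(t - 5)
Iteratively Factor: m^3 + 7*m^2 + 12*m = (m + 4)*(m^2 + 3*m) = m*(m + 4)*(m + 3)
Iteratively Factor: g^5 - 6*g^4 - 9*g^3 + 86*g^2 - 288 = (g + 3)*(g^4 - 9*g^3 + 18*g^2 + 32*g - 96) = (g - 4)*(g + 3)*(g^3 - 5*g^2 - 2*g + 24) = (g - 4)*(g - 3)*(g + 3)*(g^2 - 2*g - 8) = (g - 4)^2*(g - 3)*(g + 3)*(g + 2)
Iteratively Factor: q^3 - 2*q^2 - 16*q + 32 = (q - 4)*(q^2 + 2*q - 8) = (q - 4)*(q - 2)*(q + 4)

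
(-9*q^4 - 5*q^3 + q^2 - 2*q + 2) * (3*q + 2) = -27*q^5 - 33*q^4 - 7*q^3 - 4*q^2 + 2*q + 4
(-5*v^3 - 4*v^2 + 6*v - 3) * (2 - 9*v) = 45*v^4 + 26*v^3 - 62*v^2 + 39*v - 6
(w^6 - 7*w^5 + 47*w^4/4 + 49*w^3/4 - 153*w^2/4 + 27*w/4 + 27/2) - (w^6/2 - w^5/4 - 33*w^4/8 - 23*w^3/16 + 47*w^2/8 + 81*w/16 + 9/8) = w^6/2 - 27*w^5/4 + 127*w^4/8 + 219*w^3/16 - 353*w^2/8 + 27*w/16 + 99/8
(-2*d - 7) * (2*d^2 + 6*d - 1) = -4*d^3 - 26*d^2 - 40*d + 7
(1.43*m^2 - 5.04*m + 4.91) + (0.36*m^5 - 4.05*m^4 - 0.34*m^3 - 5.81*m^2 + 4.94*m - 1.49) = 0.36*m^5 - 4.05*m^4 - 0.34*m^3 - 4.38*m^2 - 0.0999999999999996*m + 3.42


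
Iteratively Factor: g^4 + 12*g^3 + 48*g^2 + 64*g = (g)*(g^3 + 12*g^2 + 48*g + 64) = g*(g + 4)*(g^2 + 8*g + 16) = g*(g + 4)^2*(g + 4)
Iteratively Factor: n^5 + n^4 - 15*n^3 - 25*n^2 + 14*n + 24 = (n + 2)*(n^4 - n^3 - 13*n^2 + n + 12) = (n + 1)*(n + 2)*(n^3 - 2*n^2 - 11*n + 12) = (n - 4)*(n + 1)*(n + 2)*(n^2 + 2*n - 3) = (n - 4)*(n - 1)*(n + 1)*(n + 2)*(n + 3)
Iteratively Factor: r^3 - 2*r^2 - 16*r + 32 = (r - 4)*(r^2 + 2*r - 8) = (r - 4)*(r - 2)*(r + 4)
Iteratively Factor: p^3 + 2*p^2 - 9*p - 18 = (p - 3)*(p^2 + 5*p + 6) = (p - 3)*(p + 2)*(p + 3)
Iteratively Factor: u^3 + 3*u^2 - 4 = (u - 1)*(u^2 + 4*u + 4) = (u - 1)*(u + 2)*(u + 2)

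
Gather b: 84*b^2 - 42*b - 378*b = 84*b^2 - 420*b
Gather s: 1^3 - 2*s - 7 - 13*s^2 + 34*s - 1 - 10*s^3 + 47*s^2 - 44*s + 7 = -10*s^3 + 34*s^2 - 12*s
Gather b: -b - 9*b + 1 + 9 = 10 - 10*b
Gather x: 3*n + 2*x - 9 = 3*n + 2*x - 9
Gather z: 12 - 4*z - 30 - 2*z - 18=-6*z - 36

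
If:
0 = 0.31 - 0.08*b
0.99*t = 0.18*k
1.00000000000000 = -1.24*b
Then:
No Solution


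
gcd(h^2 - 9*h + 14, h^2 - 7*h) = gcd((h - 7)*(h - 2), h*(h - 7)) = h - 7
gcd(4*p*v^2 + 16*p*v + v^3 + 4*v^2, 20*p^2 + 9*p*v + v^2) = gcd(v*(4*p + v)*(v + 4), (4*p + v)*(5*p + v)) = 4*p + v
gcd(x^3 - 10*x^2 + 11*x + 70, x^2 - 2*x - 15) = x - 5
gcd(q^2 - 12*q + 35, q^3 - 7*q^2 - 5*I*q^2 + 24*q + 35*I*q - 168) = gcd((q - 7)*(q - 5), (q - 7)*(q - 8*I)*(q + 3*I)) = q - 7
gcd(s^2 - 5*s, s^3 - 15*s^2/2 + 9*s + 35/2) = s - 5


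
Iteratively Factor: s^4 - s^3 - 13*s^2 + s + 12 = (s + 3)*(s^3 - 4*s^2 - s + 4) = (s + 1)*(s + 3)*(s^2 - 5*s + 4) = (s - 4)*(s + 1)*(s + 3)*(s - 1)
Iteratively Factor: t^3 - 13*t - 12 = (t - 4)*(t^2 + 4*t + 3) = (t - 4)*(t + 3)*(t + 1)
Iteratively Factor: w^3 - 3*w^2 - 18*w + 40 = (w + 4)*(w^2 - 7*w + 10) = (w - 2)*(w + 4)*(w - 5)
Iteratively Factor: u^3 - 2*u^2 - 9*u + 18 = (u - 2)*(u^2 - 9) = (u - 3)*(u - 2)*(u + 3)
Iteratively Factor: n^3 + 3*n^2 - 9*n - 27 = (n + 3)*(n^2 - 9) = (n - 3)*(n + 3)*(n + 3)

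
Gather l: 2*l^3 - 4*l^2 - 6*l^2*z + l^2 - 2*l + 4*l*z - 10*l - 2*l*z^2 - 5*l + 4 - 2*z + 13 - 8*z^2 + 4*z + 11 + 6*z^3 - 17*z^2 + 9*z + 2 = 2*l^3 + l^2*(-6*z - 3) + l*(-2*z^2 + 4*z - 17) + 6*z^3 - 25*z^2 + 11*z + 30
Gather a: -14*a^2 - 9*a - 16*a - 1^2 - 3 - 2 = -14*a^2 - 25*a - 6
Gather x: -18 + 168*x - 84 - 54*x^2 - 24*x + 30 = -54*x^2 + 144*x - 72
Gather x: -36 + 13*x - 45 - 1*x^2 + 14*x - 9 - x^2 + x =-2*x^2 + 28*x - 90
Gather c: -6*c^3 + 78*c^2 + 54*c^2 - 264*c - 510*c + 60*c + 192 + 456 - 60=-6*c^3 + 132*c^2 - 714*c + 588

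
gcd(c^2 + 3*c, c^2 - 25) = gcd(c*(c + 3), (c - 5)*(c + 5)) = 1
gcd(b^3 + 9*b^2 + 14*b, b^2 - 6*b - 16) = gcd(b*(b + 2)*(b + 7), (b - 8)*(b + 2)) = b + 2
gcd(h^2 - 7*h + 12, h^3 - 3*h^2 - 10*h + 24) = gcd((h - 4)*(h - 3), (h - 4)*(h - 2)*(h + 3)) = h - 4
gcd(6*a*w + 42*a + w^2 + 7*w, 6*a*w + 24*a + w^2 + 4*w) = 6*a + w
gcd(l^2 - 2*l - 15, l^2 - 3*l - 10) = l - 5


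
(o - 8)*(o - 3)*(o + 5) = o^3 - 6*o^2 - 31*o + 120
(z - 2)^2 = z^2 - 4*z + 4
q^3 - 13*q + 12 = (q - 3)*(q - 1)*(q + 4)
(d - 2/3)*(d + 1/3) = d^2 - d/3 - 2/9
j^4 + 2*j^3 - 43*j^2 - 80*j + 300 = (j - 6)*(j - 2)*(j + 5)^2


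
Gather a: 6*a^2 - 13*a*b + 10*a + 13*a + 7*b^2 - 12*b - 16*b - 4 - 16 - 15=6*a^2 + a*(23 - 13*b) + 7*b^2 - 28*b - 35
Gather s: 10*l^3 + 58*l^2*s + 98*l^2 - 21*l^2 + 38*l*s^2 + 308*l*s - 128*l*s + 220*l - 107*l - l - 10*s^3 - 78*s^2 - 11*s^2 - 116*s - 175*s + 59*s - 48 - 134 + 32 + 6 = 10*l^3 + 77*l^2 + 112*l - 10*s^3 + s^2*(38*l - 89) + s*(58*l^2 + 180*l - 232) - 144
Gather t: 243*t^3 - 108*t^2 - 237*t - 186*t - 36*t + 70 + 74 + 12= 243*t^3 - 108*t^2 - 459*t + 156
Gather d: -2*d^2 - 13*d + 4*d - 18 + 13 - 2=-2*d^2 - 9*d - 7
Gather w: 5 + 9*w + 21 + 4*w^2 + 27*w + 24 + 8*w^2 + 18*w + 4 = 12*w^2 + 54*w + 54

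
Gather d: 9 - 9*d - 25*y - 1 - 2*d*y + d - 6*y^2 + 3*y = d*(-2*y - 8) - 6*y^2 - 22*y + 8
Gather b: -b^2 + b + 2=-b^2 + b + 2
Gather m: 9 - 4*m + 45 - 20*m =54 - 24*m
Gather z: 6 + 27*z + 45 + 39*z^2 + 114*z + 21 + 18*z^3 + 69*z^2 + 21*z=18*z^3 + 108*z^2 + 162*z + 72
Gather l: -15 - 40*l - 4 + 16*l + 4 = -24*l - 15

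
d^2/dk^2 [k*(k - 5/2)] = 2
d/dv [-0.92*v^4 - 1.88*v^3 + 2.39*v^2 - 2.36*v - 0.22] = -3.68*v^3 - 5.64*v^2 + 4.78*v - 2.36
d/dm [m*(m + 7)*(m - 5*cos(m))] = m*(m + 7)*(5*sin(m) + 1) + m*(m - 5*cos(m)) + (m + 7)*(m - 5*cos(m))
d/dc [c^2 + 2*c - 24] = 2*c + 2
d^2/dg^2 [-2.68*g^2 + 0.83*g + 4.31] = -5.36000000000000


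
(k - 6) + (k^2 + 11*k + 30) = k^2 + 12*k + 24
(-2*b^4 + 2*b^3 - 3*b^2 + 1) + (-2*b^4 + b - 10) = -4*b^4 + 2*b^3 - 3*b^2 + b - 9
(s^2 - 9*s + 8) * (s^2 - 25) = s^4 - 9*s^3 - 17*s^2 + 225*s - 200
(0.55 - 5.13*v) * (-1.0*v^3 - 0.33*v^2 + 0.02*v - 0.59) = 5.13*v^4 + 1.1429*v^3 - 0.2841*v^2 + 3.0377*v - 0.3245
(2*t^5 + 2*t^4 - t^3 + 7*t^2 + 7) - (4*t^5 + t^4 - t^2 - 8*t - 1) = -2*t^5 + t^4 - t^3 + 8*t^2 + 8*t + 8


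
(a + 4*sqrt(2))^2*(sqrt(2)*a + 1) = sqrt(2)*a^3 + 17*a^2 + 40*sqrt(2)*a + 32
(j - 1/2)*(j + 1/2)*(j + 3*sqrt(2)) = j^3 + 3*sqrt(2)*j^2 - j/4 - 3*sqrt(2)/4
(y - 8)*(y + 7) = y^2 - y - 56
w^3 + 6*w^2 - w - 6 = (w - 1)*(w + 1)*(w + 6)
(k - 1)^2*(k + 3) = k^3 + k^2 - 5*k + 3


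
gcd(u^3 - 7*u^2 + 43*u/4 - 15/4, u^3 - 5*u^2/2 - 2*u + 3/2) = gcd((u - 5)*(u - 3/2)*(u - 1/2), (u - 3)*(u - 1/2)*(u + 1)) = u - 1/2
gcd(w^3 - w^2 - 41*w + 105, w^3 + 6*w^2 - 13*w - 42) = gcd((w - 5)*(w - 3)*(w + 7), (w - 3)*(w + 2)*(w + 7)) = w^2 + 4*w - 21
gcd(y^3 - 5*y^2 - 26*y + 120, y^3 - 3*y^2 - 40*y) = y + 5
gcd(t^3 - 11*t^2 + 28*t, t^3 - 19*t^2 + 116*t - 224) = t^2 - 11*t + 28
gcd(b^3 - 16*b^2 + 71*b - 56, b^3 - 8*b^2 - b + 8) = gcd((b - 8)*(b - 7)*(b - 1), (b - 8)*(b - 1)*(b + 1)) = b^2 - 9*b + 8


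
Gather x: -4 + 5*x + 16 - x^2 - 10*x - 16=-x^2 - 5*x - 4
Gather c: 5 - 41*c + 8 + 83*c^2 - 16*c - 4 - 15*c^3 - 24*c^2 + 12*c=-15*c^3 + 59*c^2 - 45*c + 9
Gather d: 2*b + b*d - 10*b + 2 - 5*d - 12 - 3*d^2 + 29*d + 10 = -8*b - 3*d^2 + d*(b + 24)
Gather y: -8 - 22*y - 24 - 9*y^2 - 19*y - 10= -9*y^2 - 41*y - 42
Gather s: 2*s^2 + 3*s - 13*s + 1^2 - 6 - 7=2*s^2 - 10*s - 12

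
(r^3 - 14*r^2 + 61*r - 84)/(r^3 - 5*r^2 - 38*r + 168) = (r - 3)/(r + 6)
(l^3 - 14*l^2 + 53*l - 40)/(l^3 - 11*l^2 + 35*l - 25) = (l - 8)/(l - 5)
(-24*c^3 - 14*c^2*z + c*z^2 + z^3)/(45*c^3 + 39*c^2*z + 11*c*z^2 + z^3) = (-8*c^2 - 2*c*z + z^2)/(15*c^2 + 8*c*z + z^2)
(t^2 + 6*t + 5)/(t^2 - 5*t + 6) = (t^2 + 6*t + 5)/(t^2 - 5*t + 6)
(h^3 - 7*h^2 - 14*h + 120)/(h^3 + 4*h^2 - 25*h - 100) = (h - 6)/(h + 5)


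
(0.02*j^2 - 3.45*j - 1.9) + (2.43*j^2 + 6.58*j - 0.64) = 2.45*j^2 + 3.13*j - 2.54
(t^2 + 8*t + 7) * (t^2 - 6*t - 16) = t^4 + 2*t^3 - 57*t^2 - 170*t - 112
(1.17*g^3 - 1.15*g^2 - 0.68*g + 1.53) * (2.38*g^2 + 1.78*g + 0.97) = 2.7846*g^5 - 0.6544*g^4 - 2.5305*g^3 + 1.3155*g^2 + 2.0638*g + 1.4841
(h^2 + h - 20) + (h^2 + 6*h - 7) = 2*h^2 + 7*h - 27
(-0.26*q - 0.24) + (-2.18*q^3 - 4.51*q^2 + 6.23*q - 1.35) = -2.18*q^3 - 4.51*q^2 + 5.97*q - 1.59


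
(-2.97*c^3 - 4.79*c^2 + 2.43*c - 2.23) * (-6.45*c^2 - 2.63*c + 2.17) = 19.1565*c^5 + 38.7066*c^4 - 9.5207*c^3 - 2.4017*c^2 + 11.138*c - 4.8391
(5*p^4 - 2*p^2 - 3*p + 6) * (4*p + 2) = 20*p^5 + 10*p^4 - 8*p^3 - 16*p^2 + 18*p + 12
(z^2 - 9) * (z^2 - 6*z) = z^4 - 6*z^3 - 9*z^2 + 54*z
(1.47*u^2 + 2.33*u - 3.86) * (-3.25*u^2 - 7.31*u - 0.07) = -4.7775*u^4 - 18.3182*u^3 - 4.5902*u^2 + 28.0535*u + 0.2702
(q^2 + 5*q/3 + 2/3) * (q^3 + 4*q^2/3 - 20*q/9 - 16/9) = q^5 + 3*q^4 + 2*q^3/3 - 124*q^2/27 - 40*q/9 - 32/27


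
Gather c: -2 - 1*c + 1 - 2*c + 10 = 9 - 3*c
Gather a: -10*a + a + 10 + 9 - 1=18 - 9*a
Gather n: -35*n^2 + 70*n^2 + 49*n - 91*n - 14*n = 35*n^2 - 56*n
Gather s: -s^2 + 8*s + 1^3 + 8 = -s^2 + 8*s + 9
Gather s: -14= -14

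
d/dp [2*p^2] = 4*p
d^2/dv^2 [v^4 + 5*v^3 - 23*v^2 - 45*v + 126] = 12*v^2 + 30*v - 46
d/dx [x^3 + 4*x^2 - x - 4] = 3*x^2 + 8*x - 1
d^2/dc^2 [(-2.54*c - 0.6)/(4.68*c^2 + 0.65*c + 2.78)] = (-(2.54*c + 0.6)*(9.36*c + 0.65)*(18.72*c + 1.3) + (71.3232*c + 8.918)*(4.68*c^2 + 0.65*c + 2.78))/(4.68*c^2 + 0.65*c + 2.78)^3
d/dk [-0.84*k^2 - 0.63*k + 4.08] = -1.68*k - 0.63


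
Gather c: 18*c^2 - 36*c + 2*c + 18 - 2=18*c^2 - 34*c + 16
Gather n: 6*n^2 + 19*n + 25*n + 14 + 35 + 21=6*n^2 + 44*n + 70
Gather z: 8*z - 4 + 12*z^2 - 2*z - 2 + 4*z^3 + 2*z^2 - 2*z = 4*z^3 + 14*z^2 + 4*z - 6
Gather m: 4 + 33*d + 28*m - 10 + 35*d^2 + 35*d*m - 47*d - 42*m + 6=35*d^2 - 14*d + m*(35*d - 14)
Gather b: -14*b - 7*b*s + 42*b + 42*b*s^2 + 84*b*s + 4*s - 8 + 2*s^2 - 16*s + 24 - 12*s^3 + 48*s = b*(42*s^2 + 77*s + 28) - 12*s^3 + 2*s^2 + 36*s + 16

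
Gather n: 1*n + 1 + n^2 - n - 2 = n^2 - 1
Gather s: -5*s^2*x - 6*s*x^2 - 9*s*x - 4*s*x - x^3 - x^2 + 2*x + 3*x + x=-5*s^2*x + s*(-6*x^2 - 13*x) - x^3 - x^2 + 6*x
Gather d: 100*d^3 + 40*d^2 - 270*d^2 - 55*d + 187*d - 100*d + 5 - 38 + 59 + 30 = 100*d^3 - 230*d^2 + 32*d + 56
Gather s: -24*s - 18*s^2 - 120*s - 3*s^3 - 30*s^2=-3*s^3 - 48*s^2 - 144*s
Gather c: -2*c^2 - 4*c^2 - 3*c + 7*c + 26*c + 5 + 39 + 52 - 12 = -6*c^2 + 30*c + 84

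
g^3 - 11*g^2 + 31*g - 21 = (g - 7)*(g - 3)*(g - 1)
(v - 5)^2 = v^2 - 10*v + 25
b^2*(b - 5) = b^3 - 5*b^2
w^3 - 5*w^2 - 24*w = w*(w - 8)*(w + 3)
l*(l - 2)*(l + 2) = l^3 - 4*l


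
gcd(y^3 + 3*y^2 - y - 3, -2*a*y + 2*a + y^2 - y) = y - 1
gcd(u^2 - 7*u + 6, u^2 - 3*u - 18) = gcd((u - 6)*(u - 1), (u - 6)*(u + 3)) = u - 6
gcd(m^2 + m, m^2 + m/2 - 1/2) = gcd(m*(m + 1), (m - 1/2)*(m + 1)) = m + 1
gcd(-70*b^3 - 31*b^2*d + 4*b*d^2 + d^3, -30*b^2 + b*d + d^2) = 5*b - d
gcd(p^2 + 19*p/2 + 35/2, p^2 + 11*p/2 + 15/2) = p + 5/2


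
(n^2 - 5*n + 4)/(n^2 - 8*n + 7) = (n - 4)/(n - 7)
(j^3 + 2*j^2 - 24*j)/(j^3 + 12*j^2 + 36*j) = (j - 4)/(j + 6)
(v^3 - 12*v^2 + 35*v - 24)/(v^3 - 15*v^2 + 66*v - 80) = (v^2 - 4*v + 3)/(v^2 - 7*v + 10)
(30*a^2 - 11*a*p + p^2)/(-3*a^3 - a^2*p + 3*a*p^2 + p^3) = (-30*a^2 + 11*a*p - p^2)/(3*a^3 + a^2*p - 3*a*p^2 - p^3)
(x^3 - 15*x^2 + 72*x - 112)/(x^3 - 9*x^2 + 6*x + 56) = (x - 4)/(x + 2)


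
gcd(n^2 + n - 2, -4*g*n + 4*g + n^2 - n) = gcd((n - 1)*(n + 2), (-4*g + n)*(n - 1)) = n - 1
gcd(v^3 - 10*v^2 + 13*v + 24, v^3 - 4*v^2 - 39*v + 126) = v - 3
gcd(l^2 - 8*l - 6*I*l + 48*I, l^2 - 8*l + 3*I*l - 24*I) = l - 8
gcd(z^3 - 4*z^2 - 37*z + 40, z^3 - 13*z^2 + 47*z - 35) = z - 1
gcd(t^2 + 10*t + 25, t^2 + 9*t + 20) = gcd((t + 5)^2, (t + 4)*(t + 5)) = t + 5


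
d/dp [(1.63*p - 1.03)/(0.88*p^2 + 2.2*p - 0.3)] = (-1.4344*p^2 + 1.8128*p + 1.777)/(0.7744*p^4 + 3.872*p^3 + 4.312*p^2 - 1.32*p + 0.09)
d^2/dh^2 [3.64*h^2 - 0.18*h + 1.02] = 7.28000000000000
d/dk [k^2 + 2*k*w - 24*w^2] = 2*k + 2*w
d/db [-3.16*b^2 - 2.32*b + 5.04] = -6.32*b - 2.32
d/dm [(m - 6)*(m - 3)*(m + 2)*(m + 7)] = 4*m^3 - 98*m + 36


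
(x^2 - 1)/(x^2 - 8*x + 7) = (x + 1)/(x - 7)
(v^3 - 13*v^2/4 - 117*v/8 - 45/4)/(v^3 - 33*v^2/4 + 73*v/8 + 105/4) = (2*v + 3)/(2*v - 7)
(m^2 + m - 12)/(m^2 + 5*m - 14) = (m^2 + m - 12)/(m^2 + 5*m - 14)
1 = 1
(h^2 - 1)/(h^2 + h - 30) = (h^2 - 1)/(h^2 + h - 30)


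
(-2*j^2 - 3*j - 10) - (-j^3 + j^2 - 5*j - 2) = j^3 - 3*j^2 + 2*j - 8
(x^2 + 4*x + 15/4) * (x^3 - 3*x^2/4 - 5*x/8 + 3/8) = x^5 + 13*x^4/4 + x^3/8 - 79*x^2/16 - 27*x/32 + 45/32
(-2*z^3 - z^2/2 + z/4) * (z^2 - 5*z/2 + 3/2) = -2*z^5 + 9*z^4/2 - 3*z^3/2 - 11*z^2/8 + 3*z/8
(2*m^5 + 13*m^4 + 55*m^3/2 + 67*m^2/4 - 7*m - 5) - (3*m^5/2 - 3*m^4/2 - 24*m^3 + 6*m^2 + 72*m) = m^5/2 + 29*m^4/2 + 103*m^3/2 + 43*m^2/4 - 79*m - 5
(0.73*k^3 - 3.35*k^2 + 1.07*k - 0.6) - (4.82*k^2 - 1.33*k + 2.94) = 0.73*k^3 - 8.17*k^2 + 2.4*k - 3.54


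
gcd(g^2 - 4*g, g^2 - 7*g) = g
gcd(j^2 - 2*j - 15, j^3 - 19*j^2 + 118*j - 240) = j - 5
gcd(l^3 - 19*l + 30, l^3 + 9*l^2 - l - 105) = l^2 + 2*l - 15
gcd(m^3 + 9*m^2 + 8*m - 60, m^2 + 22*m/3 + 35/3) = m + 5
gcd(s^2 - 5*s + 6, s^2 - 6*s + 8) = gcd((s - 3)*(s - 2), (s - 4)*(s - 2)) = s - 2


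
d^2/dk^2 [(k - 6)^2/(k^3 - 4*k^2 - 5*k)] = 2*(k^6 - 36*k^5 + 375*k^4 - 1424*k^3 + 1188*k^2 + 2160*k + 900)/(k^3*(k^6 - 12*k^5 + 33*k^4 + 56*k^3 - 165*k^2 - 300*k - 125))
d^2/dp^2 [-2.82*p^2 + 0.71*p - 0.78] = -5.64000000000000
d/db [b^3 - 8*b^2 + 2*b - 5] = 3*b^2 - 16*b + 2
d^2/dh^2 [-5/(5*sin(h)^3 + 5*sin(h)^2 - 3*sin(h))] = 5*(225*sin(h)^3 + 275*sin(h)^2 - 230*sin(h) - 445 - 51/sin(h) + 90/sin(h)^2 - 18/sin(h)^3)/(5*sin(h)^2 + 5*sin(h) - 3)^3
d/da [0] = 0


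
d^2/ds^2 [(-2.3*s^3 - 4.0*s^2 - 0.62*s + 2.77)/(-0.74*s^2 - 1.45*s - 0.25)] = (-7.105427357601e-15*s^4 + 0.915523999999991*s^3 - 8.538612*s^2 - 17.65896*s - 10.57245)/(0.405224*s^6 + 2.38206*s^5 + 5.07825*s^4 + 4.658125*s^3 + 1.715625*s^2 + 0.271875*s + 0.015625)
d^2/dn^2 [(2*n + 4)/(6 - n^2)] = 4*(-4*n^2*(n + 2) + (3*n + 2)*(n^2 - 6))/(n^2 - 6)^3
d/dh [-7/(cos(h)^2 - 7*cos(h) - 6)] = 7*(7 - 2*cos(h))*sin(h)/(sin(h)^2 + 7*cos(h) + 5)^2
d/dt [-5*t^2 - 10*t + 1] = -10*t - 10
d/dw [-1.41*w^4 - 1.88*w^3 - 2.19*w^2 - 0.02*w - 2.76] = -5.64*w^3 - 5.64*w^2 - 4.38*w - 0.02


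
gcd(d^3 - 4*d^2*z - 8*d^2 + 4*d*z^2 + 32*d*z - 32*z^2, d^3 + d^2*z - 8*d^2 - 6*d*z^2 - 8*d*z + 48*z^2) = -d^2 + 2*d*z + 8*d - 16*z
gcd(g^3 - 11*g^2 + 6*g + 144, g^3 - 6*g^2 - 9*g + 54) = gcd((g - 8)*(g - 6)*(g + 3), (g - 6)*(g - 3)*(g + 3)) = g^2 - 3*g - 18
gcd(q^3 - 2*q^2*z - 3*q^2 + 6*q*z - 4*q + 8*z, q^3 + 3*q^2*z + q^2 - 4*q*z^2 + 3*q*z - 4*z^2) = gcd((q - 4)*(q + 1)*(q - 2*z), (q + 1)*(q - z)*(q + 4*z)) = q + 1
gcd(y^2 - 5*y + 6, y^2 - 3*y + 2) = y - 2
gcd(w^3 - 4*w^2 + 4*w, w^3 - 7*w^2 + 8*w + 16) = 1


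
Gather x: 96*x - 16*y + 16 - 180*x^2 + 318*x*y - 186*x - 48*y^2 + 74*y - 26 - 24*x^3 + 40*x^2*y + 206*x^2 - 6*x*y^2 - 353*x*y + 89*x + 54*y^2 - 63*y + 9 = -24*x^3 + x^2*(40*y + 26) + x*(-6*y^2 - 35*y - 1) + 6*y^2 - 5*y - 1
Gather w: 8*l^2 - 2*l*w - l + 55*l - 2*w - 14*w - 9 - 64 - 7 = 8*l^2 + 54*l + w*(-2*l - 16) - 80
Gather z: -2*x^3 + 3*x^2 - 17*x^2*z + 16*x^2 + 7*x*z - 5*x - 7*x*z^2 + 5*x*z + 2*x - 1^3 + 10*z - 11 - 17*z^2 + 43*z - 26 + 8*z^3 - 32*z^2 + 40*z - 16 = -2*x^3 + 19*x^2 - 3*x + 8*z^3 + z^2*(-7*x - 49) + z*(-17*x^2 + 12*x + 93) - 54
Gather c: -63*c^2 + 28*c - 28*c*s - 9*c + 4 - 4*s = -63*c^2 + c*(19 - 28*s) - 4*s + 4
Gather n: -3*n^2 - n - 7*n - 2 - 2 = -3*n^2 - 8*n - 4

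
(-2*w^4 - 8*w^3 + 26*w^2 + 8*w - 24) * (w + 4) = -2*w^5 - 16*w^4 - 6*w^3 + 112*w^2 + 8*w - 96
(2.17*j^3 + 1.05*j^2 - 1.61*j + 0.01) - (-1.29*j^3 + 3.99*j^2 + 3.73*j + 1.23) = 3.46*j^3 - 2.94*j^2 - 5.34*j - 1.22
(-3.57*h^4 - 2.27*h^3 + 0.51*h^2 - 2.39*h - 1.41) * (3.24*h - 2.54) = -11.5668*h^5 + 1.713*h^4 + 7.4182*h^3 - 9.039*h^2 + 1.5022*h + 3.5814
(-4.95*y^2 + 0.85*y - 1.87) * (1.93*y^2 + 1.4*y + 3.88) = -9.5535*y^4 - 5.2895*y^3 - 21.6251*y^2 + 0.68*y - 7.2556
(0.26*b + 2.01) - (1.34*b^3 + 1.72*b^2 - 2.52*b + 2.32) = -1.34*b^3 - 1.72*b^2 + 2.78*b - 0.31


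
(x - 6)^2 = x^2 - 12*x + 36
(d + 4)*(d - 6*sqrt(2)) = d^2 - 6*sqrt(2)*d + 4*d - 24*sqrt(2)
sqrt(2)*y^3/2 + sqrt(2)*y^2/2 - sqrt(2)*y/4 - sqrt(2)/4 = (y + 1)*(y - sqrt(2)/2)*(sqrt(2)*y/2 + 1/2)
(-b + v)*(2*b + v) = -2*b^2 + b*v + v^2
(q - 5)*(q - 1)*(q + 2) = q^3 - 4*q^2 - 7*q + 10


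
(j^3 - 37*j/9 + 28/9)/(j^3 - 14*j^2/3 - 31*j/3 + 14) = (j - 4/3)/(j - 6)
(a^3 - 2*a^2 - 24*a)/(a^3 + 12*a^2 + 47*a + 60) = a*(a - 6)/(a^2 + 8*a + 15)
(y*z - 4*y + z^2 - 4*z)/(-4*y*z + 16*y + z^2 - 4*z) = (-y - z)/(4*y - z)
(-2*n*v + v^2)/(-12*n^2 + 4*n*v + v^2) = v/(6*n + v)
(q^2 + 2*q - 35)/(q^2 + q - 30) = (q + 7)/(q + 6)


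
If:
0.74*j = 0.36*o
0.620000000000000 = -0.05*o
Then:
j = -6.03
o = -12.40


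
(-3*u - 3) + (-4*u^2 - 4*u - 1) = -4*u^2 - 7*u - 4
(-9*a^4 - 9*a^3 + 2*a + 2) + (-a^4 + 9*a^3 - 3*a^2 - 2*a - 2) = -10*a^4 - 3*a^2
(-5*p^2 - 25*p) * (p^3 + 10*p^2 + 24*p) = -5*p^5 - 75*p^4 - 370*p^3 - 600*p^2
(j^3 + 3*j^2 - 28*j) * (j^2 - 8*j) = j^5 - 5*j^4 - 52*j^3 + 224*j^2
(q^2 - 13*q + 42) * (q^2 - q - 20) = q^4 - 14*q^3 + 35*q^2 + 218*q - 840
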